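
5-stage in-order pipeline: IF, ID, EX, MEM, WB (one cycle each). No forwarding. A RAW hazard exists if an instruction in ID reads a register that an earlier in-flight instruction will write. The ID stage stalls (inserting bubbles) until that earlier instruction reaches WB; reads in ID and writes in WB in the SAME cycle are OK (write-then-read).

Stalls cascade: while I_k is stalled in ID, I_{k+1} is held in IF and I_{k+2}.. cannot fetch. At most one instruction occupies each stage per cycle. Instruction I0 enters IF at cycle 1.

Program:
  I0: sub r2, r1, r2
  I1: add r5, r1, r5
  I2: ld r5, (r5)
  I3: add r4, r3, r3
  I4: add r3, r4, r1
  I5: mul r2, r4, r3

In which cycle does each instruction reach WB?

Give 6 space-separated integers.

I0 sub r2 <- r1,r2: IF@1 ID@2 stall=0 (-) EX@3 MEM@4 WB@5
I1 add r5 <- r1,r5: IF@2 ID@3 stall=0 (-) EX@4 MEM@5 WB@6
I2 ld r5 <- r5: IF@3 ID@4 stall=2 (RAW on I1.r5 (WB@6)) EX@7 MEM@8 WB@9
I3 add r4 <- r3,r3: IF@4 ID@7 stall=0 (-) EX@8 MEM@9 WB@10
I4 add r3 <- r4,r1: IF@7 ID@8 stall=2 (RAW on I3.r4 (WB@10)) EX@11 MEM@12 WB@13
I5 mul r2 <- r4,r3: IF@8 ID@11 stall=2 (RAW on I4.r3 (WB@13)) EX@14 MEM@15 WB@16

Answer: 5 6 9 10 13 16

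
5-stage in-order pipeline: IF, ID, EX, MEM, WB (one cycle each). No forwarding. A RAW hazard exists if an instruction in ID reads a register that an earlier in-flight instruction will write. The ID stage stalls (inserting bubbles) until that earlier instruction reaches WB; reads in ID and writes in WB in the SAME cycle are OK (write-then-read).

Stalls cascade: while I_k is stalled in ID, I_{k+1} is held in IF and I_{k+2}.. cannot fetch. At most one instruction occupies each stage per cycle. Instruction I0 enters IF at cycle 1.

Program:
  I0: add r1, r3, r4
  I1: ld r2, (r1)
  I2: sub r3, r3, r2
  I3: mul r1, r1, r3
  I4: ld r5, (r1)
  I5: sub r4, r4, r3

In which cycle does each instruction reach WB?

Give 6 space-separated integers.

I0 add r1 <- r3,r4: IF@1 ID@2 stall=0 (-) EX@3 MEM@4 WB@5
I1 ld r2 <- r1: IF@2 ID@3 stall=2 (RAW on I0.r1 (WB@5)) EX@6 MEM@7 WB@8
I2 sub r3 <- r3,r2: IF@3 ID@6 stall=2 (RAW on I1.r2 (WB@8)) EX@9 MEM@10 WB@11
I3 mul r1 <- r1,r3: IF@6 ID@9 stall=2 (RAW on I2.r3 (WB@11)) EX@12 MEM@13 WB@14
I4 ld r5 <- r1: IF@9 ID@12 stall=2 (RAW on I3.r1 (WB@14)) EX@15 MEM@16 WB@17
I5 sub r4 <- r4,r3: IF@12 ID@15 stall=0 (-) EX@16 MEM@17 WB@18

Answer: 5 8 11 14 17 18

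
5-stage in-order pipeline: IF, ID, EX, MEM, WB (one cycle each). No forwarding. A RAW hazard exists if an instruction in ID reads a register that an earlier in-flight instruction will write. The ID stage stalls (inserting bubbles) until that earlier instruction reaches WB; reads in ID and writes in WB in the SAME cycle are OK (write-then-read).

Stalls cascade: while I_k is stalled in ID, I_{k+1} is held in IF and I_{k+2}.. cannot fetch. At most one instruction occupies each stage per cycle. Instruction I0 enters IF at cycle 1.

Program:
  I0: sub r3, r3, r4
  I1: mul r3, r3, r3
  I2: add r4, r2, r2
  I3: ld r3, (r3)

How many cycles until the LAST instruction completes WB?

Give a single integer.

I0 sub r3 <- r3,r4: IF@1 ID@2 stall=0 (-) EX@3 MEM@4 WB@5
I1 mul r3 <- r3,r3: IF@2 ID@3 stall=2 (RAW on I0.r3 (WB@5)) EX@6 MEM@7 WB@8
I2 add r4 <- r2,r2: IF@3 ID@6 stall=0 (-) EX@7 MEM@8 WB@9
I3 ld r3 <- r3: IF@6 ID@7 stall=1 (RAW on I1.r3 (WB@8)) EX@9 MEM@10 WB@11

Answer: 11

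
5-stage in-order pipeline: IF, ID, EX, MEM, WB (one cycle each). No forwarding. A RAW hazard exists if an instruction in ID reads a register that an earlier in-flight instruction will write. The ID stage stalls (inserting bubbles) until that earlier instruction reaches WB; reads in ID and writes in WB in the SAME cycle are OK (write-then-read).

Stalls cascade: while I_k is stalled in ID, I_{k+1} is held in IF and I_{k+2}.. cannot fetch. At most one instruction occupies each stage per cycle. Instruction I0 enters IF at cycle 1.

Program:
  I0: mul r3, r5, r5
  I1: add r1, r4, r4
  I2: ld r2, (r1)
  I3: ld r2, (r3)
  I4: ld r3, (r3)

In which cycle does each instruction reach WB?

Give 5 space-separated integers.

I0 mul r3 <- r5,r5: IF@1 ID@2 stall=0 (-) EX@3 MEM@4 WB@5
I1 add r1 <- r4,r4: IF@2 ID@3 stall=0 (-) EX@4 MEM@5 WB@6
I2 ld r2 <- r1: IF@3 ID@4 stall=2 (RAW on I1.r1 (WB@6)) EX@7 MEM@8 WB@9
I3 ld r2 <- r3: IF@4 ID@7 stall=0 (-) EX@8 MEM@9 WB@10
I4 ld r3 <- r3: IF@7 ID@8 stall=0 (-) EX@9 MEM@10 WB@11

Answer: 5 6 9 10 11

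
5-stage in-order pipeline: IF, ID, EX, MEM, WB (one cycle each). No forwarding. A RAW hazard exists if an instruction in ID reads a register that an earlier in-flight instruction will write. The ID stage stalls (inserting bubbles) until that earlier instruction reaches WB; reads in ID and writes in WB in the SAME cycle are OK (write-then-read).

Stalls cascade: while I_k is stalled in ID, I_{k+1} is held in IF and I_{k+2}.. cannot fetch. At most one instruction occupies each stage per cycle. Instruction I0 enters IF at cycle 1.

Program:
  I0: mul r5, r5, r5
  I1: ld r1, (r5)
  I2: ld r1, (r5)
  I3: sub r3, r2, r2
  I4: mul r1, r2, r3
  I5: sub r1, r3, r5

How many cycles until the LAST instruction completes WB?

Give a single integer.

I0 mul r5 <- r5,r5: IF@1 ID@2 stall=0 (-) EX@3 MEM@4 WB@5
I1 ld r1 <- r5: IF@2 ID@3 stall=2 (RAW on I0.r5 (WB@5)) EX@6 MEM@7 WB@8
I2 ld r1 <- r5: IF@3 ID@6 stall=0 (-) EX@7 MEM@8 WB@9
I3 sub r3 <- r2,r2: IF@6 ID@7 stall=0 (-) EX@8 MEM@9 WB@10
I4 mul r1 <- r2,r3: IF@7 ID@8 stall=2 (RAW on I3.r3 (WB@10)) EX@11 MEM@12 WB@13
I5 sub r1 <- r3,r5: IF@8 ID@11 stall=0 (-) EX@12 MEM@13 WB@14

Answer: 14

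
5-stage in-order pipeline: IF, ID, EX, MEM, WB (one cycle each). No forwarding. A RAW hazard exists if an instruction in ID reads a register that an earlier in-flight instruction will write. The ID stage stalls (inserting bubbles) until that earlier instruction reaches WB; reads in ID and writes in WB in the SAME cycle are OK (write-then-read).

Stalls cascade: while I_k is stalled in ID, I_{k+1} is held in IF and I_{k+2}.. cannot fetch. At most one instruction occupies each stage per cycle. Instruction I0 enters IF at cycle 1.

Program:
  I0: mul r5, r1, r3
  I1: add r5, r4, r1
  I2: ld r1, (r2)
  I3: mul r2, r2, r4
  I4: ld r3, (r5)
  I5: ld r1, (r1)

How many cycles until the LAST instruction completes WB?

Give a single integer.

I0 mul r5 <- r1,r3: IF@1 ID@2 stall=0 (-) EX@3 MEM@4 WB@5
I1 add r5 <- r4,r1: IF@2 ID@3 stall=0 (-) EX@4 MEM@5 WB@6
I2 ld r1 <- r2: IF@3 ID@4 stall=0 (-) EX@5 MEM@6 WB@7
I3 mul r2 <- r2,r4: IF@4 ID@5 stall=0 (-) EX@6 MEM@7 WB@8
I4 ld r3 <- r5: IF@5 ID@6 stall=0 (-) EX@7 MEM@8 WB@9
I5 ld r1 <- r1: IF@6 ID@7 stall=0 (-) EX@8 MEM@9 WB@10

Answer: 10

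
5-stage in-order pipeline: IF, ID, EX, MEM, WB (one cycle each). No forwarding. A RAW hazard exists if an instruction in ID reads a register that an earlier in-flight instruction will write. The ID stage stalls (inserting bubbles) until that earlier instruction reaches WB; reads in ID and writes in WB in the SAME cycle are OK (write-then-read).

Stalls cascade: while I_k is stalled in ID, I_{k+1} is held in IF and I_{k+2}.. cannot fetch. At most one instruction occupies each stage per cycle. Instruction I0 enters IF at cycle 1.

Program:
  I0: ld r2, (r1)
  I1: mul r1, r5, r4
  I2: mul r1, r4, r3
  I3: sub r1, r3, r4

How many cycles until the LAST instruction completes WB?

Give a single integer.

I0 ld r2 <- r1: IF@1 ID@2 stall=0 (-) EX@3 MEM@4 WB@5
I1 mul r1 <- r5,r4: IF@2 ID@3 stall=0 (-) EX@4 MEM@5 WB@6
I2 mul r1 <- r4,r3: IF@3 ID@4 stall=0 (-) EX@5 MEM@6 WB@7
I3 sub r1 <- r3,r4: IF@4 ID@5 stall=0 (-) EX@6 MEM@7 WB@8

Answer: 8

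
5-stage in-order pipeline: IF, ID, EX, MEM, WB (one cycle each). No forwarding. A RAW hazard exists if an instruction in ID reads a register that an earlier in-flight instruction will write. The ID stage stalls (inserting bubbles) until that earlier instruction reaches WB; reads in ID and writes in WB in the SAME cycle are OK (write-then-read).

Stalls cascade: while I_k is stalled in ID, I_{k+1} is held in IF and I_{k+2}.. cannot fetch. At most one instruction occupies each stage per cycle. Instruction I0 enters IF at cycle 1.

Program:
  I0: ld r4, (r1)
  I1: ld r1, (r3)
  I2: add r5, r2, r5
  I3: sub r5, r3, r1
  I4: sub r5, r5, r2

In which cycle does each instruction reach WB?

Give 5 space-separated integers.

I0 ld r4 <- r1: IF@1 ID@2 stall=0 (-) EX@3 MEM@4 WB@5
I1 ld r1 <- r3: IF@2 ID@3 stall=0 (-) EX@4 MEM@5 WB@6
I2 add r5 <- r2,r5: IF@3 ID@4 stall=0 (-) EX@5 MEM@6 WB@7
I3 sub r5 <- r3,r1: IF@4 ID@5 stall=1 (RAW on I1.r1 (WB@6)) EX@7 MEM@8 WB@9
I4 sub r5 <- r5,r2: IF@5 ID@7 stall=2 (RAW on I3.r5 (WB@9)) EX@10 MEM@11 WB@12

Answer: 5 6 7 9 12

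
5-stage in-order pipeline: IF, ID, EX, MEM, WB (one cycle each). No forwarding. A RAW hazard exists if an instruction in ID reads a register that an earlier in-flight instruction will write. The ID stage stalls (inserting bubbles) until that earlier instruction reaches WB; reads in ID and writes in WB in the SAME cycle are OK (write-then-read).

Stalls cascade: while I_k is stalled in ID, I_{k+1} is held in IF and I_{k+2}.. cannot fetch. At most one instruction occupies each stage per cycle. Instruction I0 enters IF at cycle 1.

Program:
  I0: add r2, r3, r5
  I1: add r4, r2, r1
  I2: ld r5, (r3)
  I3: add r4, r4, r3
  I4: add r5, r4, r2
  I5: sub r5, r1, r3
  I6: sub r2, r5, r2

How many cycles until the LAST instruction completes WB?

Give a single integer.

Answer: 18

Derivation:
I0 add r2 <- r3,r5: IF@1 ID@2 stall=0 (-) EX@3 MEM@4 WB@5
I1 add r4 <- r2,r1: IF@2 ID@3 stall=2 (RAW on I0.r2 (WB@5)) EX@6 MEM@7 WB@8
I2 ld r5 <- r3: IF@3 ID@6 stall=0 (-) EX@7 MEM@8 WB@9
I3 add r4 <- r4,r3: IF@6 ID@7 stall=1 (RAW on I1.r4 (WB@8)) EX@9 MEM@10 WB@11
I4 add r5 <- r4,r2: IF@7 ID@9 stall=2 (RAW on I3.r4 (WB@11)) EX@12 MEM@13 WB@14
I5 sub r5 <- r1,r3: IF@9 ID@12 stall=0 (-) EX@13 MEM@14 WB@15
I6 sub r2 <- r5,r2: IF@12 ID@13 stall=2 (RAW on I5.r5 (WB@15)) EX@16 MEM@17 WB@18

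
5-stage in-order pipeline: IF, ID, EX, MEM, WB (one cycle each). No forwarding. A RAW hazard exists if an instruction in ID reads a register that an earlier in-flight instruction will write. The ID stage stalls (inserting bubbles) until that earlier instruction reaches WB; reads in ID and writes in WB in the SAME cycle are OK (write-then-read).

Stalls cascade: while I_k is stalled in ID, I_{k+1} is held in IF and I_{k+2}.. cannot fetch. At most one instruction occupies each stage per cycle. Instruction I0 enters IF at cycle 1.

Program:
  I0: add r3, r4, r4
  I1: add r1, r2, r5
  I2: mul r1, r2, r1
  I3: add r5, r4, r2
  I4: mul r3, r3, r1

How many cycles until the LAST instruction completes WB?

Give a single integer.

I0 add r3 <- r4,r4: IF@1 ID@2 stall=0 (-) EX@3 MEM@4 WB@5
I1 add r1 <- r2,r5: IF@2 ID@3 stall=0 (-) EX@4 MEM@5 WB@6
I2 mul r1 <- r2,r1: IF@3 ID@4 stall=2 (RAW on I1.r1 (WB@6)) EX@7 MEM@8 WB@9
I3 add r5 <- r4,r2: IF@4 ID@7 stall=0 (-) EX@8 MEM@9 WB@10
I4 mul r3 <- r3,r1: IF@7 ID@8 stall=1 (RAW on I2.r1 (WB@9)) EX@10 MEM@11 WB@12

Answer: 12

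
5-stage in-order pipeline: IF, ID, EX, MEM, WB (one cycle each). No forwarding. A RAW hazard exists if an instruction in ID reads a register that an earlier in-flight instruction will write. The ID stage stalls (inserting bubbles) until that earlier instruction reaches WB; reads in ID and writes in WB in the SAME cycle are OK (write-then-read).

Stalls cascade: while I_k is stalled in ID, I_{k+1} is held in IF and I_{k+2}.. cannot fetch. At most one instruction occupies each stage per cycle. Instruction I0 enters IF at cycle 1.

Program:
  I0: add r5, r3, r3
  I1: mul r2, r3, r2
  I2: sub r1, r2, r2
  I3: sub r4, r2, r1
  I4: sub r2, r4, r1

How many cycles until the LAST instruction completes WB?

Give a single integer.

Answer: 15

Derivation:
I0 add r5 <- r3,r3: IF@1 ID@2 stall=0 (-) EX@3 MEM@4 WB@5
I1 mul r2 <- r3,r2: IF@2 ID@3 stall=0 (-) EX@4 MEM@5 WB@6
I2 sub r1 <- r2,r2: IF@3 ID@4 stall=2 (RAW on I1.r2 (WB@6)) EX@7 MEM@8 WB@9
I3 sub r4 <- r2,r1: IF@4 ID@7 stall=2 (RAW on I2.r1 (WB@9)) EX@10 MEM@11 WB@12
I4 sub r2 <- r4,r1: IF@7 ID@10 stall=2 (RAW on I3.r4 (WB@12)) EX@13 MEM@14 WB@15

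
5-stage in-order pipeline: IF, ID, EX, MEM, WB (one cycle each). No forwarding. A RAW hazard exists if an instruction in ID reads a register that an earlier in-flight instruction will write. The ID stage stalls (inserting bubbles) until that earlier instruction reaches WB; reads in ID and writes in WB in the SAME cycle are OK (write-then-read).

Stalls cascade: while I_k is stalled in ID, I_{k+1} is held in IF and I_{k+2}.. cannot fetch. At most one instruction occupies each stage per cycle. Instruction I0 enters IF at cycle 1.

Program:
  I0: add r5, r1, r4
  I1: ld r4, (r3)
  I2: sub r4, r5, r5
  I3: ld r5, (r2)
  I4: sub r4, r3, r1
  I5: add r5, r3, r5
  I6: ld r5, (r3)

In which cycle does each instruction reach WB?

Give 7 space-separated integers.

I0 add r5 <- r1,r4: IF@1 ID@2 stall=0 (-) EX@3 MEM@4 WB@5
I1 ld r4 <- r3: IF@2 ID@3 stall=0 (-) EX@4 MEM@5 WB@6
I2 sub r4 <- r5,r5: IF@3 ID@4 stall=1 (RAW on I0.r5 (WB@5)) EX@6 MEM@7 WB@8
I3 ld r5 <- r2: IF@4 ID@6 stall=0 (-) EX@7 MEM@8 WB@9
I4 sub r4 <- r3,r1: IF@6 ID@7 stall=0 (-) EX@8 MEM@9 WB@10
I5 add r5 <- r3,r5: IF@7 ID@8 stall=1 (RAW on I3.r5 (WB@9)) EX@10 MEM@11 WB@12
I6 ld r5 <- r3: IF@8 ID@10 stall=0 (-) EX@11 MEM@12 WB@13

Answer: 5 6 8 9 10 12 13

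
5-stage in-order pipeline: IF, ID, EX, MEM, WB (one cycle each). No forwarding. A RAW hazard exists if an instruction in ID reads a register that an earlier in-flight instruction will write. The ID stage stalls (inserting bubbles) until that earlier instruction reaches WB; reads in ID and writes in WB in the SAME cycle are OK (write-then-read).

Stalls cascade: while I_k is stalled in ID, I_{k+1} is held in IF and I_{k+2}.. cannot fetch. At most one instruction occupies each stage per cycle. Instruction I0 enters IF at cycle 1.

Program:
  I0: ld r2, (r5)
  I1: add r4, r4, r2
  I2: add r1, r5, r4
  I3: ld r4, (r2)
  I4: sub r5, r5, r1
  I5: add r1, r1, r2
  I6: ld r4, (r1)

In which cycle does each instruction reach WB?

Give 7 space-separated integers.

I0 ld r2 <- r5: IF@1 ID@2 stall=0 (-) EX@3 MEM@4 WB@5
I1 add r4 <- r4,r2: IF@2 ID@3 stall=2 (RAW on I0.r2 (WB@5)) EX@6 MEM@7 WB@8
I2 add r1 <- r5,r4: IF@3 ID@6 stall=2 (RAW on I1.r4 (WB@8)) EX@9 MEM@10 WB@11
I3 ld r4 <- r2: IF@6 ID@9 stall=0 (-) EX@10 MEM@11 WB@12
I4 sub r5 <- r5,r1: IF@9 ID@10 stall=1 (RAW on I2.r1 (WB@11)) EX@12 MEM@13 WB@14
I5 add r1 <- r1,r2: IF@10 ID@12 stall=0 (-) EX@13 MEM@14 WB@15
I6 ld r4 <- r1: IF@12 ID@13 stall=2 (RAW on I5.r1 (WB@15)) EX@16 MEM@17 WB@18

Answer: 5 8 11 12 14 15 18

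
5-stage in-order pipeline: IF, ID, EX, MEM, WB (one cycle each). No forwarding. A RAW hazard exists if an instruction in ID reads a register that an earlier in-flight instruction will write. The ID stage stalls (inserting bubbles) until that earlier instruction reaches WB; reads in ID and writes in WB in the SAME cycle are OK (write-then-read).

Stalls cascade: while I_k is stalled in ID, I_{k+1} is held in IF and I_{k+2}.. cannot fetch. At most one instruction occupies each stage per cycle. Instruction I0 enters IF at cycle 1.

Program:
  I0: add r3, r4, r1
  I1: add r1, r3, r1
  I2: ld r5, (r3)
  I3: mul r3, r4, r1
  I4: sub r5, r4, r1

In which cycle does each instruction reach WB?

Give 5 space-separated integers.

I0 add r3 <- r4,r1: IF@1 ID@2 stall=0 (-) EX@3 MEM@4 WB@5
I1 add r1 <- r3,r1: IF@2 ID@3 stall=2 (RAW on I0.r3 (WB@5)) EX@6 MEM@7 WB@8
I2 ld r5 <- r3: IF@3 ID@6 stall=0 (-) EX@7 MEM@8 WB@9
I3 mul r3 <- r4,r1: IF@6 ID@7 stall=1 (RAW on I1.r1 (WB@8)) EX@9 MEM@10 WB@11
I4 sub r5 <- r4,r1: IF@7 ID@9 stall=0 (-) EX@10 MEM@11 WB@12

Answer: 5 8 9 11 12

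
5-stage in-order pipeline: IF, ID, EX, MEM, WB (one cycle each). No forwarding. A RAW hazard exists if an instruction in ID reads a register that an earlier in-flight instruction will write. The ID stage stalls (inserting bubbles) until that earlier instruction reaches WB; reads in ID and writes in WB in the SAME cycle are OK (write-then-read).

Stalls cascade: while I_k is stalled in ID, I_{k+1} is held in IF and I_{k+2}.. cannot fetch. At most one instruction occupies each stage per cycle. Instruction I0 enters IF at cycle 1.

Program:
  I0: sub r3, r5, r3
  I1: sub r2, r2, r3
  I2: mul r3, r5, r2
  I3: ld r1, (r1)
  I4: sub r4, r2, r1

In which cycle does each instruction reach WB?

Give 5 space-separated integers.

I0 sub r3 <- r5,r3: IF@1 ID@2 stall=0 (-) EX@3 MEM@4 WB@5
I1 sub r2 <- r2,r3: IF@2 ID@3 stall=2 (RAW on I0.r3 (WB@5)) EX@6 MEM@7 WB@8
I2 mul r3 <- r5,r2: IF@3 ID@6 stall=2 (RAW on I1.r2 (WB@8)) EX@9 MEM@10 WB@11
I3 ld r1 <- r1: IF@6 ID@9 stall=0 (-) EX@10 MEM@11 WB@12
I4 sub r4 <- r2,r1: IF@9 ID@10 stall=2 (RAW on I3.r1 (WB@12)) EX@13 MEM@14 WB@15

Answer: 5 8 11 12 15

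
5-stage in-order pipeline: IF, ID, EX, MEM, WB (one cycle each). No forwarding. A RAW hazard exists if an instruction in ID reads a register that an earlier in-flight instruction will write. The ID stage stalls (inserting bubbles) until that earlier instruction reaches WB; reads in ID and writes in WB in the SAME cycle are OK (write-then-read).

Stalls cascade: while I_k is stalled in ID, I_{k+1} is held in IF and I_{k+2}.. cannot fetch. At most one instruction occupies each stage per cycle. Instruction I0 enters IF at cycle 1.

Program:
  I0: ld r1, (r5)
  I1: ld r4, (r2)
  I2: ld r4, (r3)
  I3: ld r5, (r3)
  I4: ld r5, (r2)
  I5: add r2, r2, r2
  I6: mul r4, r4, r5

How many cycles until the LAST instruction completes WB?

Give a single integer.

I0 ld r1 <- r5: IF@1 ID@2 stall=0 (-) EX@3 MEM@4 WB@5
I1 ld r4 <- r2: IF@2 ID@3 stall=0 (-) EX@4 MEM@5 WB@6
I2 ld r4 <- r3: IF@3 ID@4 stall=0 (-) EX@5 MEM@6 WB@7
I3 ld r5 <- r3: IF@4 ID@5 stall=0 (-) EX@6 MEM@7 WB@8
I4 ld r5 <- r2: IF@5 ID@6 stall=0 (-) EX@7 MEM@8 WB@9
I5 add r2 <- r2,r2: IF@6 ID@7 stall=0 (-) EX@8 MEM@9 WB@10
I6 mul r4 <- r4,r5: IF@7 ID@8 stall=1 (RAW on I4.r5 (WB@9)) EX@10 MEM@11 WB@12

Answer: 12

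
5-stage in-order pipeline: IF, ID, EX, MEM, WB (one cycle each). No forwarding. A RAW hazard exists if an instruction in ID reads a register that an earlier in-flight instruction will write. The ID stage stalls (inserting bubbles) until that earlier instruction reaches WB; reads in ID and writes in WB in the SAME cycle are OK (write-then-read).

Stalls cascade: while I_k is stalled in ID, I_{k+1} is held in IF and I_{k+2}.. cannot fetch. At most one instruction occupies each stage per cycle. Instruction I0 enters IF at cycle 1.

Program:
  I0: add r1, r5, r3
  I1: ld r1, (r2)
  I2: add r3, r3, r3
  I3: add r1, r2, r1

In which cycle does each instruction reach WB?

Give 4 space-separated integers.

Answer: 5 6 7 9

Derivation:
I0 add r1 <- r5,r3: IF@1 ID@2 stall=0 (-) EX@3 MEM@4 WB@5
I1 ld r1 <- r2: IF@2 ID@3 stall=0 (-) EX@4 MEM@5 WB@6
I2 add r3 <- r3,r3: IF@3 ID@4 stall=0 (-) EX@5 MEM@6 WB@7
I3 add r1 <- r2,r1: IF@4 ID@5 stall=1 (RAW on I1.r1 (WB@6)) EX@7 MEM@8 WB@9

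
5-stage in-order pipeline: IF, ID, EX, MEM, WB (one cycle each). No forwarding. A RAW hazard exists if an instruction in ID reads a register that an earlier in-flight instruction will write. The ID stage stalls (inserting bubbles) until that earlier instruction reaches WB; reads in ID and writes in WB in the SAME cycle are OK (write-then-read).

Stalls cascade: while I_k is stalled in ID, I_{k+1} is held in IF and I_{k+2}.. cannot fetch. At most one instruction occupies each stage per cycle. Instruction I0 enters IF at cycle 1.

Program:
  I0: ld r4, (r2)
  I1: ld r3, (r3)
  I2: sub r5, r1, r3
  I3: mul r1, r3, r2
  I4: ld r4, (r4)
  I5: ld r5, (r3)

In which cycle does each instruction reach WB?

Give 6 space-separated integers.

Answer: 5 6 9 10 11 12

Derivation:
I0 ld r4 <- r2: IF@1 ID@2 stall=0 (-) EX@3 MEM@4 WB@5
I1 ld r3 <- r3: IF@2 ID@3 stall=0 (-) EX@4 MEM@5 WB@6
I2 sub r5 <- r1,r3: IF@3 ID@4 stall=2 (RAW on I1.r3 (WB@6)) EX@7 MEM@8 WB@9
I3 mul r1 <- r3,r2: IF@4 ID@7 stall=0 (-) EX@8 MEM@9 WB@10
I4 ld r4 <- r4: IF@7 ID@8 stall=0 (-) EX@9 MEM@10 WB@11
I5 ld r5 <- r3: IF@8 ID@9 stall=0 (-) EX@10 MEM@11 WB@12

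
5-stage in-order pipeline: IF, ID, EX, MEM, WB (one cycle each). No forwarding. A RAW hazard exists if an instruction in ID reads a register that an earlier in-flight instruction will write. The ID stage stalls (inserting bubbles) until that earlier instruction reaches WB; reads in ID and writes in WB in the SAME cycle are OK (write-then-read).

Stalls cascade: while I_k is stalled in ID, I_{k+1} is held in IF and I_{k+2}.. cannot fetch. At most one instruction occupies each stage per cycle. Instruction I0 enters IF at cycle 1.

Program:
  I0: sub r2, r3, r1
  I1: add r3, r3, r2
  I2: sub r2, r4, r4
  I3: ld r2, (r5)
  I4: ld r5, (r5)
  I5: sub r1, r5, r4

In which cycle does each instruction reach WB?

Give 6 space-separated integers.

Answer: 5 8 9 10 11 14

Derivation:
I0 sub r2 <- r3,r1: IF@1 ID@2 stall=0 (-) EX@3 MEM@4 WB@5
I1 add r3 <- r3,r2: IF@2 ID@3 stall=2 (RAW on I0.r2 (WB@5)) EX@6 MEM@7 WB@8
I2 sub r2 <- r4,r4: IF@3 ID@6 stall=0 (-) EX@7 MEM@8 WB@9
I3 ld r2 <- r5: IF@6 ID@7 stall=0 (-) EX@8 MEM@9 WB@10
I4 ld r5 <- r5: IF@7 ID@8 stall=0 (-) EX@9 MEM@10 WB@11
I5 sub r1 <- r5,r4: IF@8 ID@9 stall=2 (RAW on I4.r5 (WB@11)) EX@12 MEM@13 WB@14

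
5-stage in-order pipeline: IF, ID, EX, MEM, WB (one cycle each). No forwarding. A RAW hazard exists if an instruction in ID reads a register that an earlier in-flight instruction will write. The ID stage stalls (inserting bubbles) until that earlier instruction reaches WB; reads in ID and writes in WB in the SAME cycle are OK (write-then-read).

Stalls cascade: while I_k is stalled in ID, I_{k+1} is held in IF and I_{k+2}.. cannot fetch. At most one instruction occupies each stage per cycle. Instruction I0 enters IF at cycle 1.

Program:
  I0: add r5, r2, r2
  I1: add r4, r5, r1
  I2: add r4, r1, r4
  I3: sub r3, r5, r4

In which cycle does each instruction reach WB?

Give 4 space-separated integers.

I0 add r5 <- r2,r2: IF@1 ID@2 stall=0 (-) EX@3 MEM@4 WB@5
I1 add r4 <- r5,r1: IF@2 ID@3 stall=2 (RAW on I0.r5 (WB@5)) EX@6 MEM@7 WB@8
I2 add r4 <- r1,r4: IF@3 ID@6 stall=2 (RAW on I1.r4 (WB@8)) EX@9 MEM@10 WB@11
I3 sub r3 <- r5,r4: IF@6 ID@9 stall=2 (RAW on I2.r4 (WB@11)) EX@12 MEM@13 WB@14

Answer: 5 8 11 14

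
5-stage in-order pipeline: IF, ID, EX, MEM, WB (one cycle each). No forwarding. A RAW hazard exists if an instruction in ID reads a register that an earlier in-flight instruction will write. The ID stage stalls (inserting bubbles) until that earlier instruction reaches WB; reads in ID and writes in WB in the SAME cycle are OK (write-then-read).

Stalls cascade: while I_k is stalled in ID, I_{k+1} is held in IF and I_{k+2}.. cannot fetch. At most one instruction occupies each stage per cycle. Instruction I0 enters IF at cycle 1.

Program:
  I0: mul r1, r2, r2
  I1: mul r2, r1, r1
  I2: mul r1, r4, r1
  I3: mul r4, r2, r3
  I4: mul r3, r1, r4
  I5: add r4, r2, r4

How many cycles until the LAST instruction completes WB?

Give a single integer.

I0 mul r1 <- r2,r2: IF@1 ID@2 stall=0 (-) EX@3 MEM@4 WB@5
I1 mul r2 <- r1,r1: IF@2 ID@3 stall=2 (RAW on I0.r1 (WB@5)) EX@6 MEM@7 WB@8
I2 mul r1 <- r4,r1: IF@3 ID@6 stall=0 (-) EX@7 MEM@8 WB@9
I3 mul r4 <- r2,r3: IF@6 ID@7 stall=1 (RAW on I1.r2 (WB@8)) EX@9 MEM@10 WB@11
I4 mul r3 <- r1,r4: IF@7 ID@9 stall=2 (RAW on I3.r4 (WB@11)) EX@12 MEM@13 WB@14
I5 add r4 <- r2,r4: IF@9 ID@12 stall=0 (-) EX@13 MEM@14 WB@15

Answer: 15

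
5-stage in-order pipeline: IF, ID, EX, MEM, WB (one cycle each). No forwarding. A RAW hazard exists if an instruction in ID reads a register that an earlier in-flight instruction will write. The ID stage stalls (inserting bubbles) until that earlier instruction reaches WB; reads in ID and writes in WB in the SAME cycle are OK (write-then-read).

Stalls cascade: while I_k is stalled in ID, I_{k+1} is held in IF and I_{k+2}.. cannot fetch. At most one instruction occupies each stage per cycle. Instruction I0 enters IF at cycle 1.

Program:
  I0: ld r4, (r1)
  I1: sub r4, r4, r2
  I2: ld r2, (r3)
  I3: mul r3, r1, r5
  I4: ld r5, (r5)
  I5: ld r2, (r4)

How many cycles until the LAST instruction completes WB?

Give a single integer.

Answer: 12

Derivation:
I0 ld r4 <- r1: IF@1 ID@2 stall=0 (-) EX@3 MEM@4 WB@5
I1 sub r4 <- r4,r2: IF@2 ID@3 stall=2 (RAW on I0.r4 (WB@5)) EX@6 MEM@7 WB@8
I2 ld r2 <- r3: IF@3 ID@6 stall=0 (-) EX@7 MEM@8 WB@9
I3 mul r3 <- r1,r5: IF@6 ID@7 stall=0 (-) EX@8 MEM@9 WB@10
I4 ld r5 <- r5: IF@7 ID@8 stall=0 (-) EX@9 MEM@10 WB@11
I5 ld r2 <- r4: IF@8 ID@9 stall=0 (-) EX@10 MEM@11 WB@12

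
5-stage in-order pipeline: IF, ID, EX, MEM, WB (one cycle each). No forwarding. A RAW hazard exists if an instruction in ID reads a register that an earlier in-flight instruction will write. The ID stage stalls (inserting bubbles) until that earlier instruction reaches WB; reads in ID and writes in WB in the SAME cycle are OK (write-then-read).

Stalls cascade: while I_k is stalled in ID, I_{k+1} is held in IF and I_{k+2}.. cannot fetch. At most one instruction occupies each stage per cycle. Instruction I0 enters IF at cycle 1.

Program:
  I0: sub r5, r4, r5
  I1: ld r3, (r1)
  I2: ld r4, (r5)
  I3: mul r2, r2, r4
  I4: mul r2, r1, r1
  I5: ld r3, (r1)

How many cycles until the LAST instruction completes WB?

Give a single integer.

Answer: 13

Derivation:
I0 sub r5 <- r4,r5: IF@1 ID@2 stall=0 (-) EX@3 MEM@4 WB@5
I1 ld r3 <- r1: IF@2 ID@3 stall=0 (-) EX@4 MEM@5 WB@6
I2 ld r4 <- r5: IF@3 ID@4 stall=1 (RAW on I0.r5 (WB@5)) EX@6 MEM@7 WB@8
I3 mul r2 <- r2,r4: IF@4 ID@6 stall=2 (RAW on I2.r4 (WB@8)) EX@9 MEM@10 WB@11
I4 mul r2 <- r1,r1: IF@6 ID@9 stall=0 (-) EX@10 MEM@11 WB@12
I5 ld r3 <- r1: IF@9 ID@10 stall=0 (-) EX@11 MEM@12 WB@13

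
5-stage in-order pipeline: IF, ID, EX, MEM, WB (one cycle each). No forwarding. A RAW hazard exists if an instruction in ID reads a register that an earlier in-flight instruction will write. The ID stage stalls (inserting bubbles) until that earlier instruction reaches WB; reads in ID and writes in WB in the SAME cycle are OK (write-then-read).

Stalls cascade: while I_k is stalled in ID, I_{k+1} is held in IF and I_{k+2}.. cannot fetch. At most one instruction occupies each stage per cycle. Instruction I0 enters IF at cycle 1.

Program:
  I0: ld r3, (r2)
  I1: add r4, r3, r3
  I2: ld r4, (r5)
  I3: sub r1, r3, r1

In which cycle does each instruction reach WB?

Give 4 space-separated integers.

Answer: 5 8 9 10

Derivation:
I0 ld r3 <- r2: IF@1 ID@2 stall=0 (-) EX@3 MEM@4 WB@5
I1 add r4 <- r3,r3: IF@2 ID@3 stall=2 (RAW on I0.r3 (WB@5)) EX@6 MEM@7 WB@8
I2 ld r4 <- r5: IF@3 ID@6 stall=0 (-) EX@7 MEM@8 WB@9
I3 sub r1 <- r3,r1: IF@6 ID@7 stall=0 (-) EX@8 MEM@9 WB@10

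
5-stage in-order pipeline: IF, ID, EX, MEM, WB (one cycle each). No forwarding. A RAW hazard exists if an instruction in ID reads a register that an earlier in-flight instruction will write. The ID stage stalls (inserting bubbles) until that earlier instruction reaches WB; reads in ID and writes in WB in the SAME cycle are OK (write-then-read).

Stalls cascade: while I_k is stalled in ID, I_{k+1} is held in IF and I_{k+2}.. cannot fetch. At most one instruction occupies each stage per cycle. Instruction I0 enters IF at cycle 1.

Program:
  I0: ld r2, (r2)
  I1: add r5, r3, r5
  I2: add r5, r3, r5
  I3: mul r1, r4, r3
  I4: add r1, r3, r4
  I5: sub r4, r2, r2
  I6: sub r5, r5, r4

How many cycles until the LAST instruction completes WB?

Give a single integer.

Answer: 15

Derivation:
I0 ld r2 <- r2: IF@1 ID@2 stall=0 (-) EX@3 MEM@4 WB@5
I1 add r5 <- r3,r5: IF@2 ID@3 stall=0 (-) EX@4 MEM@5 WB@6
I2 add r5 <- r3,r5: IF@3 ID@4 stall=2 (RAW on I1.r5 (WB@6)) EX@7 MEM@8 WB@9
I3 mul r1 <- r4,r3: IF@4 ID@7 stall=0 (-) EX@8 MEM@9 WB@10
I4 add r1 <- r3,r4: IF@7 ID@8 stall=0 (-) EX@9 MEM@10 WB@11
I5 sub r4 <- r2,r2: IF@8 ID@9 stall=0 (-) EX@10 MEM@11 WB@12
I6 sub r5 <- r5,r4: IF@9 ID@10 stall=2 (RAW on I5.r4 (WB@12)) EX@13 MEM@14 WB@15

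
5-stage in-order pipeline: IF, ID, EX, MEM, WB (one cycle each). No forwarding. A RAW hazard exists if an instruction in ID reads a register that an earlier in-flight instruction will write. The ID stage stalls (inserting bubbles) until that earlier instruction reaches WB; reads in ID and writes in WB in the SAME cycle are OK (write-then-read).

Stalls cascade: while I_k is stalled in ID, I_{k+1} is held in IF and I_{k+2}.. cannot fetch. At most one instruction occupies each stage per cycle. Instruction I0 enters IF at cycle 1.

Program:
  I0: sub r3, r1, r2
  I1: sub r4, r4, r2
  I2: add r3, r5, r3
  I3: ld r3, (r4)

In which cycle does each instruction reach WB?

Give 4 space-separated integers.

I0 sub r3 <- r1,r2: IF@1 ID@2 stall=0 (-) EX@3 MEM@4 WB@5
I1 sub r4 <- r4,r2: IF@2 ID@3 stall=0 (-) EX@4 MEM@5 WB@6
I2 add r3 <- r5,r3: IF@3 ID@4 stall=1 (RAW on I0.r3 (WB@5)) EX@6 MEM@7 WB@8
I3 ld r3 <- r4: IF@4 ID@6 stall=0 (-) EX@7 MEM@8 WB@9

Answer: 5 6 8 9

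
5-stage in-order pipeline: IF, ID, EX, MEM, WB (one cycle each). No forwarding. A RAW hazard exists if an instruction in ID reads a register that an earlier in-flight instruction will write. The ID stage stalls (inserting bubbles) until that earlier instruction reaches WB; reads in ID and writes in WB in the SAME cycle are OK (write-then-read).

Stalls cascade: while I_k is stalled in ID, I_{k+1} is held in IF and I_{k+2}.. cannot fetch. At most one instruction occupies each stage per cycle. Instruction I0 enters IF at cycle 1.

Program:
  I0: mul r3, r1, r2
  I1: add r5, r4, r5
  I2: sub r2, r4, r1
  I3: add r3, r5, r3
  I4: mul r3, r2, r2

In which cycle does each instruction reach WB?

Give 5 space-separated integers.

I0 mul r3 <- r1,r2: IF@1 ID@2 stall=0 (-) EX@3 MEM@4 WB@5
I1 add r5 <- r4,r5: IF@2 ID@3 stall=0 (-) EX@4 MEM@5 WB@6
I2 sub r2 <- r4,r1: IF@3 ID@4 stall=0 (-) EX@5 MEM@6 WB@7
I3 add r3 <- r5,r3: IF@4 ID@5 stall=1 (RAW on I1.r5 (WB@6)) EX@7 MEM@8 WB@9
I4 mul r3 <- r2,r2: IF@5 ID@7 stall=0 (-) EX@8 MEM@9 WB@10

Answer: 5 6 7 9 10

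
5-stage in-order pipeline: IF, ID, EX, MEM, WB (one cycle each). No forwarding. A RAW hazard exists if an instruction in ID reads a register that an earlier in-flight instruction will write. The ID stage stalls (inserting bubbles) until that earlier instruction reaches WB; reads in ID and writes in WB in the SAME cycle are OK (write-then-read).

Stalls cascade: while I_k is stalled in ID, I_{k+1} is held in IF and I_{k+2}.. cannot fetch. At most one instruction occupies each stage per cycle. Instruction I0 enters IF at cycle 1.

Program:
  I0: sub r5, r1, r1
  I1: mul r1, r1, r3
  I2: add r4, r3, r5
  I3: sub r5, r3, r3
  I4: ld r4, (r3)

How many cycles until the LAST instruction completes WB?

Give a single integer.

Answer: 10

Derivation:
I0 sub r5 <- r1,r1: IF@1 ID@2 stall=0 (-) EX@3 MEM@4 WB@5
I1 mul r1 <- r1,r3: IF@2 ID@3 stall=0 (-) EX@4 MEM@5 WB@6
I2 add r4 <- r3,r5: IF@3 ID@4 stall=1 (RAW on I0.r5 (WB@5)) EX@6 MEM@7 WB@8
I3 sub r5 <- r3,r3: IF@4 ID@6 stall=0 (-) EX@7 MEM@8 WB@9
I4 ld r4 <- r3: IF@6 ID@7 stall=0 (-) EX@8 MEM@9 WB@10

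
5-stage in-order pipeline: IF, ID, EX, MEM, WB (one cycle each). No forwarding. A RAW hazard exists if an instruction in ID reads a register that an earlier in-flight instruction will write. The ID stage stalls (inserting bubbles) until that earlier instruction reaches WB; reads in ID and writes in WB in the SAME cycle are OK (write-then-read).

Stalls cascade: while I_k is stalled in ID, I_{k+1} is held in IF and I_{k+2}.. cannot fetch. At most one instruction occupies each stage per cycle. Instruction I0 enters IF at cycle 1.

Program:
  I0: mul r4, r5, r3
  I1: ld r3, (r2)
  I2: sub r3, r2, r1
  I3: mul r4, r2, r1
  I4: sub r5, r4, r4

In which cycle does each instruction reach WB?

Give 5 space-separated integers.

I0 mul r4 <- r5,r3: IF@1 ID@2 stall=0 (-) EX@3 MEM@4 WB@5
I1 ld r3 <- r2: IF@2 ID@3 stall=0 (-) EX@4 MEM@5 WB@6
I2 sub r3 <- r2,r1: IF@3 ID@4 stall=0 (-) EX@5 MEM@6 WB@7
I3 mul r4 <- r2,r1: IF@4 ID@5 stall=0 (-) EX@6 MEM@7 WB@8
I4 sub r5 <- r4,r4: IF@5 ID@6 stall=2 (RAW on I3.r4 (WB@8)) EX@9 MEM@10 WB@11

Answer: 5 6 7 8 11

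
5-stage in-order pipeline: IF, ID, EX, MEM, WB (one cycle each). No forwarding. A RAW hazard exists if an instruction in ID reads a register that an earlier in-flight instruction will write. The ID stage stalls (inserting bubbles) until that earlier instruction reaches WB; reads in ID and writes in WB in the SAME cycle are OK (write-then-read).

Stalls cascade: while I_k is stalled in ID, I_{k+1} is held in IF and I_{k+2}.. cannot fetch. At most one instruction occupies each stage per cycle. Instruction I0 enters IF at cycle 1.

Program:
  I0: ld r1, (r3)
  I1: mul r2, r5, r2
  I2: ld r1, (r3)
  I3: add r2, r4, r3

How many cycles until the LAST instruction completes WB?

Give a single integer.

Answer: 8

Derivation:
I0 ld r1 <- r3: IF@1 ID@2 stall=0 (-) EX@3 MEM@4 WB@5
I1 mul r2 <- r5,r2: IF@2 ID@3 stall=0 (-) EX@4 MEM@5 WB@6
I2 ld r1 <- r3: IF@3 ID@4 stall=0 (-) EX@5 MEM@6 WB@7
I3 add r2 <- r4,r3: IF@4 ID@5 stall=0 (-) EX@6 MEM@7 WB@8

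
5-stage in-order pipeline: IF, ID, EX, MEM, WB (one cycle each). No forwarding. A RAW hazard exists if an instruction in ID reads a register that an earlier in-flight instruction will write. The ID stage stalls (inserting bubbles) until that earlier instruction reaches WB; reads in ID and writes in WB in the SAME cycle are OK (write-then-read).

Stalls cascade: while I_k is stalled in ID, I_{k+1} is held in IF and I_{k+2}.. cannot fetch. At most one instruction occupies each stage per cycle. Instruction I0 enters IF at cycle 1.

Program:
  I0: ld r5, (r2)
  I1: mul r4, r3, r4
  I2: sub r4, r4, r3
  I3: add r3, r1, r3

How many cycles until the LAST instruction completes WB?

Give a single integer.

I0 ld r5 <- r2: IF@1 ID@2 stall=0 (-) EX@3 MEM@4 WB@5
I1 mul r4 <- r3,r4: IF@2 ID@3 stall=0 (-) EX@4 MEM@5 WB@6
I2 sub r4 <- r4,r3: IF@3 ID@4 stall=2 (RAW on I1.r4 (WB@6)) EX@7 MEM@8 WB@9
I3 add r3 <- r1,r3: IF@4 ID@7 stall=0 (-) EX@8 MEM@9 WB@10

Answer: 10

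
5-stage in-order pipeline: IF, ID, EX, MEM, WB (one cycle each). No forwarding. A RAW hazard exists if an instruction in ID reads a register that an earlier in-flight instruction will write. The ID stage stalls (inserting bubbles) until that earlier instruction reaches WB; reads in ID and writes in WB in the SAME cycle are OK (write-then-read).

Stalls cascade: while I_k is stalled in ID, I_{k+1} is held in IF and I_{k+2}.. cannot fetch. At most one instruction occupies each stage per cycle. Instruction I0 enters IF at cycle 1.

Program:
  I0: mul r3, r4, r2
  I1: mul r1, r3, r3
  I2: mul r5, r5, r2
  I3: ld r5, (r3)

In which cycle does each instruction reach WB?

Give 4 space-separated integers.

I0 mul r3 <- r4,r2: IF@1 ID@2 stall=0 (-) EX@3 MEM@4 WB@5
I1 mul r1 <- r3,r3: IF@2 ID@3 stall=2 (RAW on I0.r3 (WB@5)) EX@6 MEM@7 WB@8
I2 mul r5 <- r5,r2: IF@3 ID@6 stall=0 (-) EX@7 MEM@8 WB@9
I3 ld r5 <- r3: IF@6 ID@7 stall=0 (-) EX@8 MEM@9 WB@10

Answer: 5 8 9 10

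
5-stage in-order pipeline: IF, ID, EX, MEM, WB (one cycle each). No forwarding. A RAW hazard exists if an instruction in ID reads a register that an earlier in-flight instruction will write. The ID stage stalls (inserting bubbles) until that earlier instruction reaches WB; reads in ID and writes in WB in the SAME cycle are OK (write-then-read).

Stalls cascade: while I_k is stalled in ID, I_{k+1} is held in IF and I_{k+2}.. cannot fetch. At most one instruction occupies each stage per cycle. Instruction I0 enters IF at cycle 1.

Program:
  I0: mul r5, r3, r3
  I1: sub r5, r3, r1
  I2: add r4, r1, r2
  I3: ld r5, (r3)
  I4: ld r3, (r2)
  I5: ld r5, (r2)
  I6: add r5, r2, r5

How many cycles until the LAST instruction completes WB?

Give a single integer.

Answer: 13

Derivation:
I0 mul r5 <- r3,r3: IF@1 ID@2 stall=0 (-) EX@3 MEM@4 WB@5
I1 sub r5 <- r3,r1: IF@2 ID@3 stall=0 (-) EX@4 MEM@5 WB@6
I2 add r4 <- r1,r2: IF@3 ID@4 stall=0 (-) EX@5 MEM@6 WB@7
I3 ld r5 <- r3: IF@4 ID@5 stall=0 (-) EX@6 MEM@7 WB@8
I4 ld r3 <- r2: IF@5 ID@6 stall=0 (-) EX@7 MEM@8 WB@9
I5 ld r5 <- r2: IF@6 ID@7 stall=0 (-) EX@8 MEM@9 WB@10
I6 add r5 <- r2,r5: IF@7 ID@8 stall=2 (RAW on I5.r5 (WB@10)) EX@11 MEM@12 WB@13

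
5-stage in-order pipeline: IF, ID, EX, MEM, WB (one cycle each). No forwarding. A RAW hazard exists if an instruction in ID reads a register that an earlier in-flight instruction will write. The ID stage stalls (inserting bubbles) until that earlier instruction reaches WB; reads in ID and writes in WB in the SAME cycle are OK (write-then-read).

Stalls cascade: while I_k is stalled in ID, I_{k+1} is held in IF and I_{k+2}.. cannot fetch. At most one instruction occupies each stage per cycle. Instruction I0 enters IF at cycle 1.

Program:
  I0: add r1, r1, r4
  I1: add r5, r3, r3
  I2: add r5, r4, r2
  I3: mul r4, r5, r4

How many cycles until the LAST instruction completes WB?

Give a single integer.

I0 add r1 <- r1,r4: IF@1 ID@2 stall=0 (-) EX@3 MEM@4 WB@5
I1 add r5 <- r3,r3: IF@2 ID@3 stall=0 (-) EX@4 MEM@5 WB@6
I2 add r5 <- r4,r2: IF@3 ID@4 stall=0 (-) EX@5 MEM@6 WB@7
I3 mul r4 <- r5,r4: IF@4 ID@5 stall=2 (RAW on I2.r5 (WB@7)) EX@8 MEM@9 WB@10

Answer: 10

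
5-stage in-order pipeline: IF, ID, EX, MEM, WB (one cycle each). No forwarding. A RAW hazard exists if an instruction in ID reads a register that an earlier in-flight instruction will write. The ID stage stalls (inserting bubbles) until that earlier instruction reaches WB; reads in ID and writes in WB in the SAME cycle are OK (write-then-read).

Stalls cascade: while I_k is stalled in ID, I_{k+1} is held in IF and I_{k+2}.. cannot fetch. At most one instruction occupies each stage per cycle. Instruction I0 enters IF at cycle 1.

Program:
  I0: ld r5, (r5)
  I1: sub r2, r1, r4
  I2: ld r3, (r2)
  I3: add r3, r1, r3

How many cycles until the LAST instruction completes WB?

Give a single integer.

Answer: 12

Derivation:
I0 ld r5 <- r5: IF@1 ID@2 stall=0 (-) EX@3 MEM@4 WB@5
I1 sub r2 <- r1,r4: IF@2 ID@3 stall=0 (-) EX@4 MEM@5 WB@6
I2 ld r3 <- r2: IF@3 ID@4 stall=2 (RAW on I1.r2 (WB@6)) EX@7 MEM@8 WB@9
I3 add r3 <- r1,r3: IF@4 ID@7 stall=2 (RAW on I2.r3 (WB@9)) EX@10 MEM@11 WB@12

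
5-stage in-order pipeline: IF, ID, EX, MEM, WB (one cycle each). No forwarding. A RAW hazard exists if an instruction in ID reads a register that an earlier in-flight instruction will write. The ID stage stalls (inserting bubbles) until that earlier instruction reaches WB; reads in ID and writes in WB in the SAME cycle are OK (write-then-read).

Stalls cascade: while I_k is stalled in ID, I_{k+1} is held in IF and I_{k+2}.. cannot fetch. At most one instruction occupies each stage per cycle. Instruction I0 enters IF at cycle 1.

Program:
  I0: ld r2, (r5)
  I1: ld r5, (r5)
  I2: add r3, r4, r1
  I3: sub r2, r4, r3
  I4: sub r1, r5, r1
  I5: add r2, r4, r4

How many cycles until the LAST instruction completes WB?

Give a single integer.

I0 ld r2 <- r5: IF@1 ID@2 stall=0 (-) EX@3 MEM@4 WB@5
I1 ld r5 <- r5: IF@2 ID@3 stall=0 (-) EX@4 MEM@5 WB@6
I2 add r3 <- r4,r1: IF@3 ID@4 stall=0 (-) EX@5 MEM@6 WB@7
I3 sub r2 <- r4,r3: IF@4 ID@5 stall=2 (RAW on I2.r3 (WB@7)) EX@8 MEM@9 WB@10
I4 sub r1 <- r5,r1: IF@5 ID@8 stall=0 (-) EX@9 MEM@10 WB@11
I5 add r2 <- r4,r4: IF@8 ID@9 stall=0 (-) EX@10 MEM@11 WB@12

Answer: 12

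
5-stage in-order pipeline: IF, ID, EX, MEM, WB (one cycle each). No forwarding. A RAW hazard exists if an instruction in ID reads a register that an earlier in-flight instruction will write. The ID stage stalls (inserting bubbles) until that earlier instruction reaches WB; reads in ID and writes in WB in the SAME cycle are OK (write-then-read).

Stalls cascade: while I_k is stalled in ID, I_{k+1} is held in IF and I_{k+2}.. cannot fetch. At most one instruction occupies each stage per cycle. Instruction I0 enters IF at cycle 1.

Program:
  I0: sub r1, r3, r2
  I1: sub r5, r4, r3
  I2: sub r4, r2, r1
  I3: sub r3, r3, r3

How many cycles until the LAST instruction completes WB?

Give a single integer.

Answer: 9

Derivation:
I0 sub r1 <- r3,r2: IF@1 ID@2 stall=0 (-) EX@3 MEM@4 WB@5
I1 sub r5 <- r4,r3: IF@2 ID@3 stall=0 (-) EX@4 MEM@5 WB@6
I2 sub r4 <- r2,r1: IF@3 ID@4 stall=1 (RAW on I0.r1 (WB@5)) EX@6 MEM@7 WB@8
I3 sub r3 <- r3,r3: IF@4 ID@6 stall=0 (-) EX@7 MEM@8 WB@9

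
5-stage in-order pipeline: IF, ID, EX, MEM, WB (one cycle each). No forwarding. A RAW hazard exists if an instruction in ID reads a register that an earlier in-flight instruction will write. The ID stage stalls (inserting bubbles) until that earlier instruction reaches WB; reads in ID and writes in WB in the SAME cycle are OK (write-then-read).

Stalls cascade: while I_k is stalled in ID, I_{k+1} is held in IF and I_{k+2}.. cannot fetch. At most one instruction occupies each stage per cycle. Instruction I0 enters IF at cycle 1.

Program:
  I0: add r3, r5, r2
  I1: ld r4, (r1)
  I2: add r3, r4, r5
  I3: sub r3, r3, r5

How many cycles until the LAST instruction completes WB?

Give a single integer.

Answer: 12

Derivation:
I0 add r3 <- r5,r2: IF@1 ID@2 stall=0 (-) EX@3 MEM@4 WB@5
I1 ld r4 <- r1: IF@2 ID@3 stall=0 (-) EX@4 MEM@5 WB@6
I2 add r3 <- r4,r5: IF@3 ID@4 stall=2 (RAW on I1.r4 (WB@6)) EX@7 MEM@8 WB@9
I3 sub r3 <- r3,r5: IF@4 ID@7 stall=2 (RAW on I2.r3 (WB@9)) EX@10 MEM@11 WB@12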